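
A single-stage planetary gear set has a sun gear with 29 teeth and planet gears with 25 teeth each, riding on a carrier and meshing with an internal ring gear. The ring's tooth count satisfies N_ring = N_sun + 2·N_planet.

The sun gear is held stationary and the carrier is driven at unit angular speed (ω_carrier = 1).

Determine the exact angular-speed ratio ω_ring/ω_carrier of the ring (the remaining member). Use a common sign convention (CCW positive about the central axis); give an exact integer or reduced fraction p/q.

N_ring = 29 + 2·25 = 79
29(ω_s−ω_c) = −79(ω_r−ω_c),  ω_s=0, ω_c=1
ω_r = 1 − (29/79)(0−1) = 108/79
ω_r/ω_c = 108/79

108/79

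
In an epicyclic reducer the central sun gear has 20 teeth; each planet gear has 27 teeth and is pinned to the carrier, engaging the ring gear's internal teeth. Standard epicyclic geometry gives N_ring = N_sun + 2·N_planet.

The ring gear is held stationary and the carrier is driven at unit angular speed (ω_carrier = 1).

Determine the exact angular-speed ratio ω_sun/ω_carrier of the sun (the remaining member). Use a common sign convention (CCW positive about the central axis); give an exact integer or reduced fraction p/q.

47/10

N_ring = 20 + 2·27 = 74
20(ω_s−ω_c) = −74(ω_r−ω_c),  ω_r=0, ω_c=1
ω_s = 1 − (74/20)(0−1) = 47/10
ω_s/ω_c = 47/10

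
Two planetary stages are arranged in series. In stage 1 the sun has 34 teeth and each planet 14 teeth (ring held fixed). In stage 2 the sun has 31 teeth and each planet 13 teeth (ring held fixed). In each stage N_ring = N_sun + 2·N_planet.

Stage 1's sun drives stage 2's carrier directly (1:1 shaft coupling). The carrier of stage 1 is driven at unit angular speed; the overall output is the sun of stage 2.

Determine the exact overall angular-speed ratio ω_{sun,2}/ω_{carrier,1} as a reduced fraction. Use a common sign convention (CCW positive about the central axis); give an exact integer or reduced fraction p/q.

4224/527

Stage 1: N_ring = 34 + 2·14 = 62
Stage 1: 34(ω_s−ω_c) = −62(ω_r−ω_c),  ω_r=0, ω_c=1
Stage 1: ω_s = 1 − (62/34)(0−1) = 48/17
  ⇒ ω_s¹/ω_c¹ = 48/17
Stage 2: N_ring = 31 + 2·13 = 57
Stage 2: 31(ω_s−ω_c) = −57(ω_r−ω_c),  ω_r=0, ω_c=1
Stage 2: ω_s = 1 − (57/31)(0−1) = 88/31
  ⇒ ω_s²/ω_c² = 88/31
Coupling ω_c² = ω_s¹ ⇒ overall = 48/17 × 88/31 = 4224/527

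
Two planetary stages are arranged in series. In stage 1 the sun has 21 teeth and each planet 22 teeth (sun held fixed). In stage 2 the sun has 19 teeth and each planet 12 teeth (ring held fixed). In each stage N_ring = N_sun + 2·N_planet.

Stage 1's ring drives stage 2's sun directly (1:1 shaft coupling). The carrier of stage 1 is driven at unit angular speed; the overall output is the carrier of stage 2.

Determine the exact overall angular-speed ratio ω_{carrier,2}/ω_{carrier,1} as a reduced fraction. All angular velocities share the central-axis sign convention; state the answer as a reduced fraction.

817/2015

Stage 1: N_ring = 21 + 2·22 = 65
Stage 1: 21(ω_s−ω_c) = −65(ω_r−ω_c),  ω_s=0, ω_c=1
Stage 1: ω_r = 1 − (21/65)(0−1) = 86/65
  ⇒ ω_r¹/ω_c¹ = 86/65
Stage 2: N_ring = 19 + 2·12 = 43
Stage 2: 19(ω_s−ω_c) = −43(ω_r−ω_c),  ω_r=0, ω_s=1
Stage 2: 19(1−ω_c) = −43(0−ω_c)  ⇒  62ω_c = 19  ⇒  ω_c = 19/62
  ⇒ ω_c²/ω_s² = 19/62
Coupling ω_s² = ω_r¹ ⇒ overall = 86/65 × 19/62 = 817/2015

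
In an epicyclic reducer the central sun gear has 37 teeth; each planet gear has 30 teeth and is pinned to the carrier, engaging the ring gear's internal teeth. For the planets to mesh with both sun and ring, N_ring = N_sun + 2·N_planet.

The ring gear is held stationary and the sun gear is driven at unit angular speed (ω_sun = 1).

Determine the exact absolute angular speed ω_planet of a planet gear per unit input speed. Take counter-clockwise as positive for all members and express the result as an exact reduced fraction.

N_ring = 37 + 2·30 = 97
37(ω_s−ω_c) = −97(ω_r−ω_c),  ω_r=0, ω_s=1
37(1−ω_c) = −97(0−ω_c)  ⇒  134ω_c = 37  ⇒  ω_c = 37/134
sun–planet: 37·(1−37/134) = −30·(ω_p−ω_c)  ⇒  ω_p−ω_c = −(37/30)·(97/134) = -3589/4020
ω_p = 37/134 − 3589/4020 = -37/60

-37/60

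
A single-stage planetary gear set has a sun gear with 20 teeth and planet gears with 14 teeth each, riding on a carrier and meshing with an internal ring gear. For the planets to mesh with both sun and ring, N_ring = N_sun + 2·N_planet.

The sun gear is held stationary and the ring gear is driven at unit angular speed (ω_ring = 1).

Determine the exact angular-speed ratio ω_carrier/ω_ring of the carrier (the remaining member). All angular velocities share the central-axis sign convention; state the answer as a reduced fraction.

12/17

N_ring = 20 + 2·14 = 48
20(ω_s−ω_c) = −48(ω_r−ω_c),  ω_s=0, ω_r=1
20(0−ω_c) = −48(1−ω_c)  ⇒  68ω_c = 48  ⇒  ω_c = 12/17
ω_c/ω_r = 12/17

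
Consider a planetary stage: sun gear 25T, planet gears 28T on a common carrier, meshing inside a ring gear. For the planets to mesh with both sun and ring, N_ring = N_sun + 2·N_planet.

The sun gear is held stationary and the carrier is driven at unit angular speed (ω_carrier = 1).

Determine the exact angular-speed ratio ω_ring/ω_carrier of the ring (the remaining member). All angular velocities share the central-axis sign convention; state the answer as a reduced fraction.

106/81

N_ring = 25 + 2·28 = 81
25(ω_s−ω_c) = −81(ω_r−ω_c),  ω_s=0, ω_c=1
ω_r = 1 − (25/81)(0−1) = 106/81
ω_r/ω_c = 106/81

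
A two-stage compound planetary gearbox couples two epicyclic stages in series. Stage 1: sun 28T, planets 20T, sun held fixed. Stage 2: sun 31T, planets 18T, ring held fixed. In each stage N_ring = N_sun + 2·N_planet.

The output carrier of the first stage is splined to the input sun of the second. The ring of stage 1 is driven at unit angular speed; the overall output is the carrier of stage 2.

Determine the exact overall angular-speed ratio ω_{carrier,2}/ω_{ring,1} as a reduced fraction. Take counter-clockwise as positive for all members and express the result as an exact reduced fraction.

Stage 1: N_ring = 28 + 2·20 = 68
Stage 1: 28(ω_s−ω_c) = −68(ω_r−ω_c),  ω_s=0, ω_r=1
Stage 1: 28(0−ω_c) = −68(1−ω_c)  ⇒  96ω_c = 68  ⇒  ω_c = 17/24
  ⇒ ω_c¹/ω_r¹ = 17/24
Stage 2: N_ring = 31 + 2·18 = 67
Stage 2: 31(ω_s−ω_c) = −67(ω_r−ω_c),  ω_r=0, ω_s=1
Stage 2: 31(1−ω_c) = −67(0−ω_c)  ⇒  98ω_c = 31  ⇒  ω_c = 31/98
  ⇒ ω_c²/ω_s² = 31/98
Coupling ω_s² = ω_c¹ ⇒ overall = 17/24 × 31/98 = 527/2352

527/2352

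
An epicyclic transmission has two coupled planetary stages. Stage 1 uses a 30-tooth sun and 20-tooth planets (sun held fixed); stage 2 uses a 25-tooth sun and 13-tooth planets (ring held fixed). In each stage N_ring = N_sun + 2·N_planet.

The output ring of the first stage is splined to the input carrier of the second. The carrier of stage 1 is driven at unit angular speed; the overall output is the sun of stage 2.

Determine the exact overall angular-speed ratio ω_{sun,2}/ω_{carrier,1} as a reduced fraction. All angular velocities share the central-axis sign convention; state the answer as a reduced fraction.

152/35

Stage 1: N_ring = 30 + 2·20 = 70
Stage 1: 30(ω_s−ω_c) = −70(ω_r−ω_c),  ω_s=0, ω_c=1
Stage 1: ω_r = 1 − (30/70)(0−1) = 10/7
  ⇒ ω_r¹/ω_c¹ = 10/7
Stage 2: N_ring = 25 + 2·13 = 51
Stage 2: 25(ω_s−ω_c) = −51(ω_r−ω_c),  ω_r=0, ω_c=1
Stage 2: ω_s = 1 − (51/25)(0−1) = 76/25
  ⇒ ω_s²/ω_c² = 76/25
Coupling ω_c² = ω_r¹ ⇒ overall = 10/7 × 76/25 = 152/35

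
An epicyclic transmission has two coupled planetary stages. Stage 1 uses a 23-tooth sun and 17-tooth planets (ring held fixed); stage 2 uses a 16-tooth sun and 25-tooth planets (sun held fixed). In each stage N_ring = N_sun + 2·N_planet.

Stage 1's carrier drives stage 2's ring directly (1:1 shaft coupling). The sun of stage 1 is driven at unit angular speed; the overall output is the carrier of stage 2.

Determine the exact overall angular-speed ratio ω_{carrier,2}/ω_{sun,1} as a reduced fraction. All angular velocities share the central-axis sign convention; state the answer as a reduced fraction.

759/3280

Stage 1: N_ring = 23 + 2·17 = 57
Stage 1: 23(ω_s−ω_c) = −57(ω_r−ω_c),  ω_r=0, ω_s=1
Stage 1: 23(1−ω_c) = −57(0−ω_c)  ⇒  80ω_c = 23  ⇒  ω_c = 23/80
  ⇒ ω_c¹/ω_s¹ = 23/80
Stage 2: N_ring = 16 + 2·25 = 66
Stage 2: 16(ω_s−ω_c) = −66(ω_r−ω_c),  ω_s=0, ω_r=1
Stage 2: 16(0−ω_c) = −66(1−ω_c)  ⇒  82ω_c = 66  ⇒  ω_c = 33/41
  ⇒ ω_c²/ω_r² = 33/41
Coupling ω_r² = ω_c¹ ⇒ overall = 23/80 × 33/41 = 759/3280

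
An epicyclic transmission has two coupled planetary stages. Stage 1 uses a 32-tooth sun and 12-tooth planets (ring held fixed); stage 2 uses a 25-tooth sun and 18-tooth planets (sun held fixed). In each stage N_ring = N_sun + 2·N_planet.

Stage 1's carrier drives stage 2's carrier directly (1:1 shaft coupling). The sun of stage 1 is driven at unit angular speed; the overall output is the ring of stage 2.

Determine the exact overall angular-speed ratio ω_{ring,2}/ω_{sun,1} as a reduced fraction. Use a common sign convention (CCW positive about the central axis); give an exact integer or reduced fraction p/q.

Stage 1: N_ring = 32 + 2·12 = 56
Stage 1: 32(ω_s−ω_c) = −56(ω_r−ω_c),  ω_r=0, ω_s=1
Stage 1: 32(1−ω_c) = −56(0−ω_c)  ⇒  88ω_c = 32  ⇒  ω_c = 4/11
  ⇒ ω_c¹/ω_s¹ = 4/11
Stage 2: N_ring = 25 + 2·18 = 61
Stage 2: 25(ω_s−ω_c) = −61(ω_r−ω_c),  ω_s=0, ω_c=1
Stage 2: ω_r = 1 − (25/61)(0−1) = 86/61
  ⇒ ω_r²/ω_c² = 86/61
Coupling ω_c² = ω_c¹ ⇒ overall = 4/11 × 86/61 = 344/671

344/671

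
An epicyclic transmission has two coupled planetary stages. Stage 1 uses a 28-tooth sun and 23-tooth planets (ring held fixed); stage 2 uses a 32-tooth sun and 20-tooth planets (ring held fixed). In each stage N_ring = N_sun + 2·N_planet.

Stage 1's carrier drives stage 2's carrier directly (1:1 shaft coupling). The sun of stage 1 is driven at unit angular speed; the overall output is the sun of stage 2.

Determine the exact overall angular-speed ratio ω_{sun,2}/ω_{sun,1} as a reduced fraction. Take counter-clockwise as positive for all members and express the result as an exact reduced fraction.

91/102

Stage 1: N_ring = 28 + 2·23 = 74
Stage 1: 28(ω_s−ω_c) = −74(ω_r−ω_c),  ω_r=0, ω_s=1
Stage 1: 28(1−ω_c) = −74(0−ω_c)  ⇒  102ω_c = 28  ⇒  ω_c = 14/51
  ⇒ ω_c¹/ω_s¹ = 14/51
Stage 2: N_ring = 32 + 2·20 = 72
Stage 2: 32(ω_s−ω_c) = −72(ω_r−ω_c),  ω_r=0, ω_c=1
Stage 2: ω_s = 1 − (72/32)(0−1) = 13/4
  ⇒ ω_s²/ω_c² = 13/4
Coupling ω_c² = ω_c¹ ⇒ overall = 14/51 × 13/4 = 91/102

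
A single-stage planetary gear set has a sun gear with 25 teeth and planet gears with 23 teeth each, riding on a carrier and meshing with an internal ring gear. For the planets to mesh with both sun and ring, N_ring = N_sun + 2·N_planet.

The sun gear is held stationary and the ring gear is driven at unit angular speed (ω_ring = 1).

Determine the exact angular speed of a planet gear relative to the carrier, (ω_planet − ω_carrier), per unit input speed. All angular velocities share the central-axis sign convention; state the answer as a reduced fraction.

N_ring = 25 + 2·23 = 71
25(ω_s−ω_c) = −71(ω_r−ω_c),  ω_s=0, ω_r=1
25(0−ω_c) = −71(1−ω_c)  ⇒  96ω_c = 71  ⇒  ω_c = 71/96
sun–planet: 25·(0−71/96) = −23·(ω_p−ω_c)  ⇒  ω_p−ω_c = −(25/23)·(-71/96) = 1775/2208

1775/2208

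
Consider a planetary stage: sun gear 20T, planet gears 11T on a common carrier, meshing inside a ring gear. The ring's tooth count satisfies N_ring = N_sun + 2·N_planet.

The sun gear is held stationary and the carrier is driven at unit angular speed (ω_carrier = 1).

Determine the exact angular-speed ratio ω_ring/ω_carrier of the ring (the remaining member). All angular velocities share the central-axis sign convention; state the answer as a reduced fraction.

N_ring = 20 + 2·11 = 42
20(ω_s−ω_c) = −42(ω_r−ω_c),  ω_s=0, ω_c=1
ω_r = 1 − (20/42)(0−1) = 31/21
ω_r/ω_c = 31/21

31/21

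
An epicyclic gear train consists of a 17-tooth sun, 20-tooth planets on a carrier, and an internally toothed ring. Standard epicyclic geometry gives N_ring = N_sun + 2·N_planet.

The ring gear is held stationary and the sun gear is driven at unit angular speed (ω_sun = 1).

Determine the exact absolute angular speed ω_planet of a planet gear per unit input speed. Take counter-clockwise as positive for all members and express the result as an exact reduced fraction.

N_ring = 17 + 2·20 = 57
17(ω_s−ω_c) = −57(ω_r−ω_c),  ω_r=0, ω_s=1
17(1−ω_c) = −57(0−ω_c)  ⇒  74ω_c = 17  ⇒  ω_c = 17/74
sun–planet: 17·(1−17/74) = −20·(ω_p−ω_c)  ⇒  ω_p−ω_c = −(17/20)·(57/74) = -969/1480
ω_p = 17/74 − 969/1480 = -17/40

-17/40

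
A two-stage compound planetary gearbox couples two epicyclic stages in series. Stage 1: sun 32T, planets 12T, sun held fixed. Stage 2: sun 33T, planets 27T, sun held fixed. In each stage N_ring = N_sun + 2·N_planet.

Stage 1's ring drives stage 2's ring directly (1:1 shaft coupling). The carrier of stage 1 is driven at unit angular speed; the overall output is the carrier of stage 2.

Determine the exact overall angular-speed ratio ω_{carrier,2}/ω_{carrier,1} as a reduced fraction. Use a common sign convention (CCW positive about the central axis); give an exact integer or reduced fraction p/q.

Stage 1: N_ring = 32 + 2·12 = 56
Stage 1: 32(ω_s−ω_c) = −56(ω_r−ω_c),  ω_s=0, ω_c=1
Stage 1: ω_r = 1 − (32/56)(0−1) = 11/7
  ⇒ ω_r¹/ω_c¹ = 11/7
Stage 2: N_ring = 33 + 2·27 = 87
Stage 2: 33(ω_s−ω_c) = −87(ω_r−ω_c),  ω_s=0, ω_r=1
Stage 2: 33(0−ω_c) = −87(1−ω_c)  ⇒  120ω_c = 87  ⇒  ω_c = 29/40
  ⇒ ω_c²/ω_r² = 29/40
Coupling ω_r² = ω_r¹ ⇒ overall = 11/7 × 29/40 = 319/280

319/280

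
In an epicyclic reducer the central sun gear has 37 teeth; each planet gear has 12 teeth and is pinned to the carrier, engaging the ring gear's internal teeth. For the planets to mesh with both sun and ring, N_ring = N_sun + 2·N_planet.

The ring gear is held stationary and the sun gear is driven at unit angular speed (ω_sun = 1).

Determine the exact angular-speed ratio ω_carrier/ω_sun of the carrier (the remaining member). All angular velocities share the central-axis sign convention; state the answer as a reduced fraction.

N_ring = 37 + 2·12 = 61
37(ω_s−ω_c) = −61(ω_r−ω_c),  ω_r=0, ω_s=1
37(1−ω_c) = −61(0−ω_c)  ⇒  98ω_c = 37  ⇒  ω_c = 37/98
ω_c/ω_s = 37/98

37/98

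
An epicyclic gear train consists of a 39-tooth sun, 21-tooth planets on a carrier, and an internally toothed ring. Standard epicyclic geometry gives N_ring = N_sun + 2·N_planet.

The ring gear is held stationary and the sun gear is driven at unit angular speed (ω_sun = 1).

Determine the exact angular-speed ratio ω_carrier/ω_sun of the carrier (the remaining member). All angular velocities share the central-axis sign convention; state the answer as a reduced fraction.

13/40

N_ring = 39 + 2·21 = 81
39(ω_s−ω_c) = −81(ω_r−ω_c),  ω_r=0, ω_s=1
39(1−ω_c) = −81(0−ω_c)  ⇒  120ω_c = 39  ⇒  ω_c = 13/40
ω_c/ω_s = 13/40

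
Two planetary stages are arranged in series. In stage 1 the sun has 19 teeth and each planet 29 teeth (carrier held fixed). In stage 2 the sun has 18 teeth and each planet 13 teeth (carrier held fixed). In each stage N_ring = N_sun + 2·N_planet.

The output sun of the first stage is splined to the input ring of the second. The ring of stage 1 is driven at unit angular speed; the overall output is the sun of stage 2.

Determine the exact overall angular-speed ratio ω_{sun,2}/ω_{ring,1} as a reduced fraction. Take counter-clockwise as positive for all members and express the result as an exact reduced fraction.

1694/171

Stage 1: N_ring = 19 + 2·29 = 77
Stage 1: 19(ω_s−ω_c) = −77(ω_r−ω_c),  ω_c=0, ω_r=1
Stage 1: ω_s = 0 − (77/19)(1−0) = -77/19
  ⇒ ω_s¹/ω_r¹ = -77/19
Stage 2: N_ring = 18 + 2·13 = 44
Stage 2: 18(ω_s−ω_c) = −44(ω_r−ω_c),  ω_c=0, ω_r=1
Stage 2: ω_s = 0 − (44/18)(1−0) = -22/9
  ⇒ ω_s²/ω_r² = -22/9
Coupling ω_r² = ω_s¹ ⇒ overall = -77/19 × -22/9 = 1694/171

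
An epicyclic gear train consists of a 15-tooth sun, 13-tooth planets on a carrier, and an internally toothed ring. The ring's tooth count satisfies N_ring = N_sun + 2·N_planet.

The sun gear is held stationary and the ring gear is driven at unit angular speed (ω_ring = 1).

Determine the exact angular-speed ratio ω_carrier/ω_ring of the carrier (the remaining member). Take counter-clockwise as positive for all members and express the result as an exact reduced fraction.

41/56

N_ring = 15 + 2·13 = 41
15(ω_s−ω_c) = −41(ω_r−ω_c),  ω_s=0, ω_r=1
15(0−ω_c) = −41(1−ω_c)  ⇒  56ω_c = 41  ⇒  ω_c = 41/56
ω_c/ω_r = 41/56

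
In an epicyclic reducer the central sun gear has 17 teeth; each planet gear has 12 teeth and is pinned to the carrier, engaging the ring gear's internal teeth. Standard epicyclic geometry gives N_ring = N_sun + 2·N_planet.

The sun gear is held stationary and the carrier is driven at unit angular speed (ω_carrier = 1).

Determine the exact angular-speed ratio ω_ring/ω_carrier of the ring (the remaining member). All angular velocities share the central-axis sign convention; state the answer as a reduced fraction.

N_ring = 17 + 2·12 = 41
17(ω_s−ω_c) = −41(ω_r−ω_c),  ω_s=0, ω_c=1
ω_r = 1 − (17/41)(0−1) = 58/41
ω_r/ω_c = 58/41

58/41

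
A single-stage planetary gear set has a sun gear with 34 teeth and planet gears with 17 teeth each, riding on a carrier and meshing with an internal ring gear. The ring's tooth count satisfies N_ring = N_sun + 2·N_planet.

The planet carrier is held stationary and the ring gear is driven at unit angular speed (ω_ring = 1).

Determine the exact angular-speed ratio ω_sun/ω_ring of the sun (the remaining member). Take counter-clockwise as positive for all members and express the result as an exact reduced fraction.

-2

N_ring = 34 + 2·17 = 68
34(ω_s−ω_c) = −68(ω_r−ω_c),  ω_c=0, ω_r=1
ω_s = 0 − (68/34)(1−0) = -2
ω_s/ω_r = -2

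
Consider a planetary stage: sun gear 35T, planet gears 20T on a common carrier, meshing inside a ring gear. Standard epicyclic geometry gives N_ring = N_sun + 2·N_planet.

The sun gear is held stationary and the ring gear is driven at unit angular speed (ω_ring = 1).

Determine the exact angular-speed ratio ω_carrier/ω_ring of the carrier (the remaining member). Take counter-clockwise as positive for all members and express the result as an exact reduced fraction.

15/22

N_ring = 35 + 2·20 = 75
35(ω_s−ω_c) = −75(ω_r−ω_c),  ω_s=0, ω_r=1
35(0−ω_c) = −75(1−ω_c)  ⇒  110ω_c = 75  ⇒  ω_c = 15/22
ω_c/ω_r = 15/22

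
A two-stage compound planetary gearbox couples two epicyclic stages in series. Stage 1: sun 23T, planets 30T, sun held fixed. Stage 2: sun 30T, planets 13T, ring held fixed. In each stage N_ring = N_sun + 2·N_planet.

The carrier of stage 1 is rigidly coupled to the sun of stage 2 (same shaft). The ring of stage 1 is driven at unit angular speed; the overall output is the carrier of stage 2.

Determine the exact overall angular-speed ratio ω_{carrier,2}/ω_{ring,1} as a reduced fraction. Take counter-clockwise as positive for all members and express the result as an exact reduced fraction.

Stage 1: N_ring = 23 + 2·30 = 83
Stage 1: 23(ω_s−ω_c) = −83(ω_r−ω_c),  ω_s=0, ω_r=1
Stage 1: 23(0−ω_c) = −83(1−ω_c)  ⇒  106ω_c = 83  ⇒  ω_c = 83/106
  ⇒ ω_c¹/ω_r¹ = 83/106
Stage 2: N_ring = 30 + 2·13 = 56
Stage 2: 30(ω_s−ω_c) = −56(ω_r−ω_c),  ω_r=0, ω_s=1
Stage 2: 30(1−ω_c) = −56(0−ω_c)  ⇒  86ω_c = 30  ⇒  ω_c = 15/43
  ⇒ ω_c²/ω_s² = 15/43
Coupling ω_s² = ω_c¹ ⇒ overall = 83/106 × 15/43 = 1245/4558

1245/4558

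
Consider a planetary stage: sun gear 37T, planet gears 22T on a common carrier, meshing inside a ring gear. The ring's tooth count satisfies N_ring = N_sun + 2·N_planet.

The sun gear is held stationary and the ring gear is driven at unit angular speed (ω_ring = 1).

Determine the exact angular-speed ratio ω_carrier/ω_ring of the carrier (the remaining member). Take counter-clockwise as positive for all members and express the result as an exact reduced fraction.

N_ring = 37 + 2·22 = 81
37(ω_s−ω_c) = −81(ω_r−ω_c),  ω_s=0, ω_r=1
37(0−ω_c) = −81(1−ω_c)  ⇒  118ω_c = 81  ⇒  ω_c = 81/118
ω_c/ω_r = 81/118

81/118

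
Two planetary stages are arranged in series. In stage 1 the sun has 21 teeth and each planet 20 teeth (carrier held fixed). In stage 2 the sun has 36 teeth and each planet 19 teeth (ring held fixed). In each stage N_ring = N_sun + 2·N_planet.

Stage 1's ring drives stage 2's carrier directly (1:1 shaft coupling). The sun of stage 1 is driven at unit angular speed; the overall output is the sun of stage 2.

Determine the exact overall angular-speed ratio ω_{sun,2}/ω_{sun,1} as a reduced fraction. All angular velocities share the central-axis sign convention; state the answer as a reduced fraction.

-385/366

Stage 1: N_ring = 21 + 2·20 = 61
Stage 1: 21(ω_s−ω_c) = −61(ω_r−ω_c),  ω_c=0, ω_s=1
Stage 1: ω_r = 0 − (21/61)(1−0) = -21/61
  ⇒ ω_r¹/ω_s¹ = -21/61
Stage 2: N_ring = 36 + 2·19 = 74
Stage 2: 36(ω_s−ω_c) = −74(ω_r−ω_c),  ω_r=0, ω_c=1
Stage 2: ω_s = 1 − (74/36)(0−1) = 55/18
  ⇒ ω_s²/ω_c² = 55/18
Coupling ω_c² = ω_r¹ ⇒ overall = -21/61 × 55/18 = -385/366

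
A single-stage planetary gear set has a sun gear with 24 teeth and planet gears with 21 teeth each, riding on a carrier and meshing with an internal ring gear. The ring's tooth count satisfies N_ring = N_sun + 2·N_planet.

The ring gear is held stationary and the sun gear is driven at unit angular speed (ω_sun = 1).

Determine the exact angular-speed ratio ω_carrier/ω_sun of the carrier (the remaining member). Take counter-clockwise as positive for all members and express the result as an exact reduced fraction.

4/15

N_ring = 24 + 2·21 = 66
24(ω_s−ω_c) = −66(ω_r−ω_c),  ω_r=0, ω_s=1
24(1−ω_c) = −66(0−ω_c)  ⇒  90ω_c = 24  ⇒  ω_c = 4/15
ω_c/ω_s = 4/15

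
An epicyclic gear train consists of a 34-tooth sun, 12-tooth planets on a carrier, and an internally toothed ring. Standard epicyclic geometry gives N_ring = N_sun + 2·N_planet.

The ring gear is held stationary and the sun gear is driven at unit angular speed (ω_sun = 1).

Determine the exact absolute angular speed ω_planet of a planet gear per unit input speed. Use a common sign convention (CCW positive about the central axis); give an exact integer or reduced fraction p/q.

-17/12

N_ring = 34 + 2·12 = 58
34(ω_s−ω_c) = −58(ω_r−ω_c),  ω_r=0, ω_s=1
34(1−ω_c) = −58(0−ω_c)  ⇒  92ω_c = 34  ⇒  ω_c = 17/46
sun–planet: 34·(1−17/46) = −12·(ω_p−ω_c)  ⇒  ω_p−ω_c = −(34/12)·(29/46) = -493/276
ω_p = 17/46 − 493/276 = -17/12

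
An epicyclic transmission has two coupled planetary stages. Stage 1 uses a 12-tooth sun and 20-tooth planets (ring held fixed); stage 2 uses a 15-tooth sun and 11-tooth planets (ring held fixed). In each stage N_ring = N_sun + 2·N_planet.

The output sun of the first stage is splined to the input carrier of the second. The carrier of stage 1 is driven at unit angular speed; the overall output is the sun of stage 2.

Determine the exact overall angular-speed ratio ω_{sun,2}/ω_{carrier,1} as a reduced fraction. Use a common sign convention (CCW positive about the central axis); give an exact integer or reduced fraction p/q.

832/45

Stage 1: N_ring = 12 + 2·20 = 52
Stage 1: 12(ω_s−ω_c) = −52(ω_r−ω_c),  ω_r=0, ω_c=1
Stage 1: ω_s = 1 − (52/12)(0−1) = 16/3
  ⇒ ω_s¹/ω_c¹ = 16/3
Stage 2: N_ring = 15 + 2·11 = 37
Stage 2: 15(ω_s−ω_c) = −37(ω_r−ω_c),  ω_r=0, ω_c=1
Stage 2: ω_s = 1 − (37/15)(0−1) = 52/15
  ⇒ ω_s²/ω_c² = 52/15
Coupling ω_c² = ω_s¹ ⇒ overall = 16/3 × 52/15 = 832/45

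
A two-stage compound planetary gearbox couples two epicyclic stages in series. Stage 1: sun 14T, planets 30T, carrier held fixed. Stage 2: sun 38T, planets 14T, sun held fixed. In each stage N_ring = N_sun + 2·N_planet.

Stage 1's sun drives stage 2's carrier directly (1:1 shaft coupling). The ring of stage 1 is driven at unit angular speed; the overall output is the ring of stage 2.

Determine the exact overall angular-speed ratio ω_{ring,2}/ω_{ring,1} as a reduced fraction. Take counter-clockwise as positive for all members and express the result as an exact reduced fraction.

-1924/231

Stage 1: N_ring = 14 + 2·30 = 74
Stage 1: 14(ω_s−ω_c) = −74(ω_r−ω_c),  ω_c=0, ω_r=1
Stage 1: ω_s = 0 − (74/14)(1−0) = -37/7
  ⇒ ω_s¹/ω_r¹ = -37/7
Stage 2: N_ring = 38 + 2·14 = 66
Stage 2: 38(ω_s−ω_c) = −66(ω_r−ω_c),  ω_s=0, ω_c=1
Stage 2: ω_r = 1 − (38/66)(0−1) = 52/33
  ⇒ ω_r²/ω_c² = 52/33
Coupling ω_c² = ω_s¹ ⇒ overall = -37/7 × 52/33 = -1924/231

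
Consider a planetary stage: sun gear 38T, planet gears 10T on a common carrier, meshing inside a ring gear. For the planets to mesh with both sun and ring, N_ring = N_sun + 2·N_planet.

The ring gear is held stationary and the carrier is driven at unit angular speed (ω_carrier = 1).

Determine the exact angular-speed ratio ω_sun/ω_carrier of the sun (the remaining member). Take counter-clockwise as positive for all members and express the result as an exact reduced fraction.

N_ring = 38 + 2·10 = 58
38(ω_s−ω_c) = −58(ω_r−ω_c),  ω_r=0, ω_c=1
ω_s = 1 − (58/38)(0−1) = 48/19
ω_s/ω_c = 48/19

48/19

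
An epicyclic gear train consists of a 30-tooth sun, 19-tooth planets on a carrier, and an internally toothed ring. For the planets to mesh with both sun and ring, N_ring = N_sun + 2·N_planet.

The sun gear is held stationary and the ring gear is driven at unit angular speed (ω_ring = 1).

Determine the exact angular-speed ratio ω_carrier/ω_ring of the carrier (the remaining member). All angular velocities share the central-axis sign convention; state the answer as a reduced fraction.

34/49

N_ring = 30 + 2·19 = 68
30(ω_s−ω_c) = −68(ω_r−ω_c),  ω_s=0, ω_r=1
30(0−ω_c) = −68(1−ω_c)  ⇒  98ω_c = 68  ⇒  ω_c = 34/49
ω_c/ω_r = 34/49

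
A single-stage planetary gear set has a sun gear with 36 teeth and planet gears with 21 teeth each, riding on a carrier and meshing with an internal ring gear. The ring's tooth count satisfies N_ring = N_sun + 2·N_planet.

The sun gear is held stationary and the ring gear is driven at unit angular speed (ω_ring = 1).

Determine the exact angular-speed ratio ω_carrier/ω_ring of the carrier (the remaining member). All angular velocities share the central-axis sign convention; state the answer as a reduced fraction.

N_ring = 36 + 2·21 = 78
36(ω_s−ω_c) = −78(ω_r−ω_c),  ω_s=0, ω_r=1
36(0−ω_c) = −78(1−ω_c)  ⇒  114ω_c = 78  ⇒  ω_c = 13/19
ω_c/ω_r = 13/19

13/19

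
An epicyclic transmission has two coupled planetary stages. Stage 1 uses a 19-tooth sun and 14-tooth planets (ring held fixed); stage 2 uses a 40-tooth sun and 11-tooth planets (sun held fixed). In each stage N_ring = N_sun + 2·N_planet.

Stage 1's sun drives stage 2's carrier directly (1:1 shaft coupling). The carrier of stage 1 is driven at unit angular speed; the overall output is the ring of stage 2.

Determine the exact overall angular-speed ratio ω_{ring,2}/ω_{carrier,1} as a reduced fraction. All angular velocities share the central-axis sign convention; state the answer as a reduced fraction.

3366/589

Stage 1: N_ring = 19 + 2·14 = 47
Stage 1: 19(ω_s−ω_c) = −47(ω_r−ω_c),  ω_r=0, ω_c=1
Stage 1: ω_s = 1 − (47/19)(0−1) = 66/19
  ⇒ ω_s¹/ω_c¹ = 66/19
Stage 2: N_ring = 40 + 2·11 = 62
Stage 2: 40(ω_s−ω_c) = −62(ω_r−ω_c),  ω_s=0, ω_c=1
Stage 2: ω_r = 1 − (40/62)(0−1) = 51/31
  ⇒ ω_r²/ω_c² = 51/31
Coupling ω_c² = ω_s¹ ⇒ overall = 66/19 × 51/31 = 3366/589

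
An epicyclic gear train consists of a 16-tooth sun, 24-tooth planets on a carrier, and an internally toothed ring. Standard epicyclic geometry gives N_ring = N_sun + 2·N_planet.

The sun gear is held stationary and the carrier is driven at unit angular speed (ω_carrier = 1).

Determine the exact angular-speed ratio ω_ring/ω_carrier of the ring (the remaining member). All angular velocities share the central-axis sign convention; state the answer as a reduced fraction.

N_ring = 16 + 2·24 = 64
16(ω_s−ω_c) = −64(ω_r−ω_c),  ω_s=0, ω_c=1
ω_r = 1 − (16/64)(0−1) = 5/4
ω_r/ω_c = 5/4

5/4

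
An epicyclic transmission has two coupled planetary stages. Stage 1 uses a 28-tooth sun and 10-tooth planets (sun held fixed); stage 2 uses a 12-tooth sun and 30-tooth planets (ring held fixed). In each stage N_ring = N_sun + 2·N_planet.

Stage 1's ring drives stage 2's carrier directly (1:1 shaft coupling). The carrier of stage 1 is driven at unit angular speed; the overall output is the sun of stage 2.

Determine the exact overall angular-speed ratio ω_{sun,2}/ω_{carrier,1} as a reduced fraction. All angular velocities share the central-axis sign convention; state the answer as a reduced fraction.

133/12

Stage 1: N_ring = 28 + 2·10 = 48
Stage 1: 28(ω_s−ω_c) = −48(ω_r−ω_c),  ω_s=0, ω_c=1
Stage 1: ω_r = 1 − (28/48)(0−1) = 19/12
  ⇒ ω_r¹/ω_c¹ = 19/12
Stage 2: N_ring = 12 + 2·30 = 72
Stage 2: 12(ω_s−ω_c) = −72(ω_r−ω_c),  ω_r=0, ω_c=1
Stage 2: ω_s = 1 − (72/12)(0−1) = 7
  ⇒ ω_s²/ω_c² = 7
Coupling ω_c² = ω_r¹ ⇒ overall = 19/12 × 7 = 133/12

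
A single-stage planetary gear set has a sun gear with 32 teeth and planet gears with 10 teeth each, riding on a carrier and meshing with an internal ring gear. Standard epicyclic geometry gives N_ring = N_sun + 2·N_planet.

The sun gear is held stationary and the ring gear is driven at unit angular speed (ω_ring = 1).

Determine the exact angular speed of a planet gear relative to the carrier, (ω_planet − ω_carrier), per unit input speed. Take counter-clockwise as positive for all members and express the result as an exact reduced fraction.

208/105

N_ring = 32 + 2·10 = 52
32(ω_s−ω_c) = −52(ω_r−ω_c),  ω_s=0, ω_r=1
32(0−ω_c) = −52(1−ω_c)  ⇒  84ω_c = 52  ⇒  ω_c = 13/21
sun–planet: 32·(0−13/21) = −10·(ω_p−ω_c)  ⇒  ω_p−ω_c = −(32/10)·(-13/21) = 208/105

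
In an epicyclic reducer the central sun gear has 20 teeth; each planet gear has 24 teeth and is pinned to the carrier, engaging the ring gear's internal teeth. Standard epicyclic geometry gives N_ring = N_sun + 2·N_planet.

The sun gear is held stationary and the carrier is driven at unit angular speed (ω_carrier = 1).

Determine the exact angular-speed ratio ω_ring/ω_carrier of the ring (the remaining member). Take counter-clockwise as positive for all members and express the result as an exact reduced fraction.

22/17

N_ring = 20 + 2·24 = 68
20(ω_s−ω_c) = −68(ω_r−ω_c),  ω_s=0, ω_c=1
ω_r = 1 − (20/68)(0−1) = 22/17
ω_r/ω_c = 22/17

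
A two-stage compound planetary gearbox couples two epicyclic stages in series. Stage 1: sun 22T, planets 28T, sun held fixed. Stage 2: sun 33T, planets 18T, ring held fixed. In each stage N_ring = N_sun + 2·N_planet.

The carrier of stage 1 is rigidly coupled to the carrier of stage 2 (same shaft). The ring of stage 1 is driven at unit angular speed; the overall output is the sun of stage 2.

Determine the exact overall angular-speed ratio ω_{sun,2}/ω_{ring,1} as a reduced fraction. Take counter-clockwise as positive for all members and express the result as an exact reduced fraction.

663/275

Stage 1: N_ring = 22 + 2·28 = 78
Stage 1: 22(ω_s−ω_c) = −78(ω_r−ω_c),  ω_s=0, ω_r=1
Stage 1: 22(0−ω_c) = −78(1−ω_c)  ⇒  100ω_c = 78  ⇒  ω_c = 39/50
  ⇒ ω_c¹/ω_r¹ = 39/50
Stage 2: N_ring = 33 + 2·18 = 69
Stage 2: 33(ω_s−ω_c) = −69(ω_r−ω_c),  ω_r=0, ω_c=1
Stage 2: ω_s = 1 − (69/33)(0−1) = 34/11
  ⇒ ω_s²/ω_c² = 34/11
Coupling ω_c² = ω_c¹ ⇒ overall = 39/50 × 34/11 = 663/275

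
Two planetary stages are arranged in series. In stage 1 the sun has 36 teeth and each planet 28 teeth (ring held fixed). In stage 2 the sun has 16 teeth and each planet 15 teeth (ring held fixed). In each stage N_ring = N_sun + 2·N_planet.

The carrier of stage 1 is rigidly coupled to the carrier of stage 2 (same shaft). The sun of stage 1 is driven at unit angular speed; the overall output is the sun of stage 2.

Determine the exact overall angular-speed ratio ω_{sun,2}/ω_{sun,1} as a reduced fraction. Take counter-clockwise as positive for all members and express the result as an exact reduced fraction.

Stage 1: N_ring = 36 + 2·28 = 92
Stage 1: 36(ω_s−ω_c) = −92(ω_r−ω_c),  ω_r=0, ω_s=1
Stage 1: 36(1−ω_c) = −92(0−ω_c)  ⇒  128ω_c = 36  ⇒  ω_c = 9/32
  ⇒ ω_c¹/ω_s¹ = 9/32
Stage 2: N_ring = 16 + 2·15 = 46
Stage 2: 16(ω_s−ω_c) = −46(ω_r−ω_c),  ω_r=0, ω_c=1
Stage 2: ω_s = 1 − (46/16)(0−1) = 31/8
  ⇒ ω_s²/ω_c² = 31/8
Coupling ω_c² = ω_c¹ ⇒ overall = 9/32 × 31/8 = 279/256

279/256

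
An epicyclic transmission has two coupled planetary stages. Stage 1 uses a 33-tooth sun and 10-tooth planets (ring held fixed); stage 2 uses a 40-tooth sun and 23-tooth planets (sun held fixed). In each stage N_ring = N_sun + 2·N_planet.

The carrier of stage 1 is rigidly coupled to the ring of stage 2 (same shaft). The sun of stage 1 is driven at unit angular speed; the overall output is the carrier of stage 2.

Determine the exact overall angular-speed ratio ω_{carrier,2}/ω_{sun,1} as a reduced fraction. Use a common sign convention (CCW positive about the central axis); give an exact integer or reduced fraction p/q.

11/42

Stage 1: N_ring = 33 + 2·10 = 53
Stage 1: 33(ω_s−ω_c) = −53(ω_r−ω_c),  ω_r=0, ω_s=1
Stage 1: 33(1−ω_c) = −53(0−ω_c)  ⇒  86ω_c = 33  ⇒  ω_c = 33/86
  ⇒ ω_c¹/ω_s¹ = 33/86
Stage 2: N_ring = 40 + 2·23 = 86
Stage 2: 40(ω_s−ω_c) = −86(ω_r−ω_c),  ω_s=0, ω_r=1
Stage 2: 40(0−ω_c) = −86(1−ω_c)  ⇒  126ω_c = 86  ⇒  ω_c = 43/63
  ⇒ ω_c²/ω_r² = 43/63
Coupling ω_r² = ω_c¹ ⇒ overall = 33/86 × 43/63 = 11/42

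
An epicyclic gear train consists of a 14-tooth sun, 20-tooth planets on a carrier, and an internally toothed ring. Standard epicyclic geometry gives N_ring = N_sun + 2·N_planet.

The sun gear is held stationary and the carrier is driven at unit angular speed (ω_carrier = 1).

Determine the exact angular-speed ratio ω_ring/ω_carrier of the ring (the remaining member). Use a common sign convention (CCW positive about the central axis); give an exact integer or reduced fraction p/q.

34/27

N_ring = 14 + 2·20 = 54
14(ω_s−ω_c) = −54(ω_r−ω_c),  ω_s=0, ω_c=1
ω_r = 1 − (14/54)(0−1) = 34/27
ω_r/ω_c = 34/27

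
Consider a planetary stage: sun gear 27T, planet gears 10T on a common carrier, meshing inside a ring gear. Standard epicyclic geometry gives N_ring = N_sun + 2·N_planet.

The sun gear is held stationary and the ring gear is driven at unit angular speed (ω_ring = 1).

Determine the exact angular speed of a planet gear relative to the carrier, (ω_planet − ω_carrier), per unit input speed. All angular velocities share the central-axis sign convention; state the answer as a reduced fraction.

N_ring = 27 + 2·10 = 47
27(ω_s−ω_c) = −47(ω_r−ω_c),  ω_s=0, ω_r=1
27(0−ω_c) = −47(1−ω_c)  ⇒  74ω_c = 47  ⇒  ω_c = 47/74
sun–planet: 27·(0−47/74) = −10·(ω_p−ω_c)  ⇒  ω_p−ω_c = −(27/10)·(-47/74) = 1269/740

1269/740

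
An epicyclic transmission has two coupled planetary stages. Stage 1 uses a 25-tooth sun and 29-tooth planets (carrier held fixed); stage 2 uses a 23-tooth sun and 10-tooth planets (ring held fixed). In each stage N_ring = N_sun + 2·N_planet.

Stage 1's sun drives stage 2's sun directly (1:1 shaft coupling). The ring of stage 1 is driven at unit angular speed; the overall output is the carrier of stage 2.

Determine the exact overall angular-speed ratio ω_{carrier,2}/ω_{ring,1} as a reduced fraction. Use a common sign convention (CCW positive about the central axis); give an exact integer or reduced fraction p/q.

Stage 1: N_ring = 25 + 2·29 = 83
Stage 1: 25(ω_s−ω_c) = −83(ω_r−ω_c),  ω_c=0, ω_r=1
Stage 1: ω_s = 0 − (83/25)(1−0) = -83/25
  ⇒ ω_s¹/ω_r¹ = -83/25
Stage 2: N_ring = 23 + 2·10 = 43
Stage 2: 23(ω_s−ω_c) = −43(ω_r−ω_c),  ω_r=0, ω_s=1
Stage 2: 23(1−ω_c) = −43(0−ω_c)  ⇒  66ω_c = 23  ⇒  ω_c = 23/66
  ⇒ ω_c²/ω_s² = 23/66
Coupling ω_s² = ω_s¹ ⇒ overall = -83/25 × 23/66 = -1909/1650

-1909/1650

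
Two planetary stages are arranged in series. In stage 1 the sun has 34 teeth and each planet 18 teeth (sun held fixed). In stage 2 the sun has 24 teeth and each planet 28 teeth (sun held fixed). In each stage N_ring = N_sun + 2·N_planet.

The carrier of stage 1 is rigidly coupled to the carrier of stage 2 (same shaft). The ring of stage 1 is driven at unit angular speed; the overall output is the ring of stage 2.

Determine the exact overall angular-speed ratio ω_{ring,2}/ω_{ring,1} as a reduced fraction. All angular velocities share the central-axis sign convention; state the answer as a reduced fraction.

Stage 1: N_ring = 34 + 2·18 = 70
Stage 1: 34(ω_s−ω_c) = −70(ω_r−ω_c),  ω_s=0, ω_r=1
Stage 1: 34(0−ω_c) = −70(1−ω_c)  ⇒  104ω_c = 70  ⇒  ω_c = 35/52
  ⇒ ω_c¹/ω_r¹ = 35/52
Stage 2: N_ring = 24 + 2·28 = 80
Stage 2: 24(ω_s−ω_c) = −80(ω_r−ω_c),  ω_s=0, ω_c=1
Stage 2: ω_r = 1 − (24/80)(0−1) = 13/10
  ⇒ ω_r²/ω_c² = 13/10
Coupling ω_c² = ω_c¹ ⇒ overall = 35/52 × 13/10 = 7/8

7/8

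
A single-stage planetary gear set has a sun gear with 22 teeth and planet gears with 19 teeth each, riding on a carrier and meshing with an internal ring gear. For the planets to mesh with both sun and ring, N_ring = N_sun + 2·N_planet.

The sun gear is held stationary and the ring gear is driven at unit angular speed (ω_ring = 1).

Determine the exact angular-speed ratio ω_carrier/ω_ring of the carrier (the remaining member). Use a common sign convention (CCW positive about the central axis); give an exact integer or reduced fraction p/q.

30/41

N_ring = 22 + 2·19 = 60
22(ω_s−ω_c) = −60(ω_r−ω_c),  ω_s=0, ω_r=1
22(0−ω_c) = −60(1−ω_c)  ⇒  82ω_c = 60  ⇒  ω_c = 30/41
ω_c/ω_r = 30/41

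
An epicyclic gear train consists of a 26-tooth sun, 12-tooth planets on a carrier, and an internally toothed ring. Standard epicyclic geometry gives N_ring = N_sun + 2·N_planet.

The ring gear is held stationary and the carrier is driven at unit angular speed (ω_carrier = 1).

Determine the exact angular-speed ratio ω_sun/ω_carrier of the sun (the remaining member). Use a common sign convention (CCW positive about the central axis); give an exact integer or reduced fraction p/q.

38/13

N_ring = 26 + 2·12 = 50
26(ω_s−ω_c) = −50(ω_r−ω_c),  ω_r=0, ω_c=1
ω_s = 1 − (50/26)(0−1) = 38/13
ω_s/ω_c = 38/13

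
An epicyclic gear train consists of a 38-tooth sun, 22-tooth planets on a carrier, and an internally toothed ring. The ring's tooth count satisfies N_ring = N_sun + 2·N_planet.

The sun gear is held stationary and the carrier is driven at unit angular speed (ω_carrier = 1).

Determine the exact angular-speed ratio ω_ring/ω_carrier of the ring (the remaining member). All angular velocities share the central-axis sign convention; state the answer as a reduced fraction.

N_ring = 38 + 2·22 = 82
38(ω_s−ω_c) = −82(ω_r−ω_c),  ω_s=0, ω_c=1
ω_r = 1 − (38/82)(0−1) = 60/41
ω_r/ω_c = 60/41

60/41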